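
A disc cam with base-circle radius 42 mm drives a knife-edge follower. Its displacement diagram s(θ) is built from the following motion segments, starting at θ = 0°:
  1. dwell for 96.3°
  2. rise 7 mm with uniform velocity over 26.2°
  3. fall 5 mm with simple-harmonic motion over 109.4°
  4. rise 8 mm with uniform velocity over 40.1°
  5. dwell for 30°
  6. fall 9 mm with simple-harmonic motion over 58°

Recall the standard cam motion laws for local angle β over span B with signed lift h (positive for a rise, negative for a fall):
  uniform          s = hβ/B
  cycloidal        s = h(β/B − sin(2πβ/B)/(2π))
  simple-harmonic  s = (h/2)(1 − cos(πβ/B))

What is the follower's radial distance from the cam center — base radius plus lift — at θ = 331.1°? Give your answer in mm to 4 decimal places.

seg 1 [0°–96.3°] dwell: s stays 0.0000
seg 2 [96.3°–122.5°] uniform, h=7: full span → s += 7 → s = 7.0000
seg 3 [122.5°–231.9°] simple-harmonic, h=-5: full span → s += -5 → s = 2.0000
seg 4 [231.9°–272°] uniform, h=8: full span → s += 8 → s = 10.0000
seg 5 [272°–302°] dwell: s stays 10.0000
seg 6 [302°–360°] simple-harmonic, h=-9: θ=331.1° here. β=29.1, B=58. -9/2·(1 − cos(π·0.5017)) = -4.5244 → s = 5.4756
radial distance = base radius + s = 42 + 5.4756 = 47.4756

47.4756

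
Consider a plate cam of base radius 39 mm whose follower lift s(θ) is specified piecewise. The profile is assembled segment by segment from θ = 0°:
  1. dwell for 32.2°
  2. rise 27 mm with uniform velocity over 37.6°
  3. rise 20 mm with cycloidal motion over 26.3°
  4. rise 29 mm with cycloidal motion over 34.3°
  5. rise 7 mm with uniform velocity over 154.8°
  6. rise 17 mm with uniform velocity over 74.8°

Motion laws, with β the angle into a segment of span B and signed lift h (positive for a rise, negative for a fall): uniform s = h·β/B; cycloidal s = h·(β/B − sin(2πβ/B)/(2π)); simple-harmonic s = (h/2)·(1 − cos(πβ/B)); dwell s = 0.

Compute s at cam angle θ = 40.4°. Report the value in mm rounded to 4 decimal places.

seg 1 [0°–32.2°] dwell: s stays 0.0000
seg 2 [32.2°–69.8°] uniform, h=27: θ=40.4° here. β=8.2, B=37.6. 27·8.2/37.6 = 5.8883 → s = 5.8883

5.8883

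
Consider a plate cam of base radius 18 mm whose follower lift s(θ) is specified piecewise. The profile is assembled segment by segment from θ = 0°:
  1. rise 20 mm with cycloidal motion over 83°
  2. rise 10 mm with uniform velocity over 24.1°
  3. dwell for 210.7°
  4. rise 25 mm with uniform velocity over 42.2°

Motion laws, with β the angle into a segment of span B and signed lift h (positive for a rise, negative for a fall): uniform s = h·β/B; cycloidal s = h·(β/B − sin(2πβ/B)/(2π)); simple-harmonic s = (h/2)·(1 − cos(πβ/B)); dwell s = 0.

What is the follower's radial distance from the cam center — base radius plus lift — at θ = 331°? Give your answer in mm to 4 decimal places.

seg 1 [0°–83°] cycloidal, h=20: full span → s += 20 → s = 20.0000
seg 2 [83°–107.1°] uniform, h=10: full span → s += 10 → s = 30.0000
seg 3 [107.1°–317.8°] dwell: s stays 30.0000
seg 4 [317.8°–360°] uniform, h=25: θ=331° here. β=13.2, B=42.2. 25·13.2/42.2 = 7.8199 → s = 37.8199
radial distance = base radius + s = 18 + 37.8199 = 55.8199

55.8199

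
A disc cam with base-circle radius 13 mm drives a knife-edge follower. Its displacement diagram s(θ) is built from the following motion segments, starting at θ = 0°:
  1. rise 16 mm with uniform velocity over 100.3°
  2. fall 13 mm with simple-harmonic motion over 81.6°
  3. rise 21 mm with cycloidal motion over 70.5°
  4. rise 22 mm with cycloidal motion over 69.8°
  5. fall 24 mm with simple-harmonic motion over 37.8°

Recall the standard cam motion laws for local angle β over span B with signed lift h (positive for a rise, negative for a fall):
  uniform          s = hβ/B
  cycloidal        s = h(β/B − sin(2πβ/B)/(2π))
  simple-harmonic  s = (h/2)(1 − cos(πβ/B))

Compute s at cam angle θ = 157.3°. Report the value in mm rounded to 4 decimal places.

seg 1 [0°–100.3°] uniform, h=16: full span → s += 16 → s = 16.0000
seg 2 [100.3°–181.9°] simple-harmonic, h=-13: θ=157.3° here. β=57, B=81.6. -13/2·(1 − cos(π·0.6985)) = -10.2963 → s = 5.7037

5.7037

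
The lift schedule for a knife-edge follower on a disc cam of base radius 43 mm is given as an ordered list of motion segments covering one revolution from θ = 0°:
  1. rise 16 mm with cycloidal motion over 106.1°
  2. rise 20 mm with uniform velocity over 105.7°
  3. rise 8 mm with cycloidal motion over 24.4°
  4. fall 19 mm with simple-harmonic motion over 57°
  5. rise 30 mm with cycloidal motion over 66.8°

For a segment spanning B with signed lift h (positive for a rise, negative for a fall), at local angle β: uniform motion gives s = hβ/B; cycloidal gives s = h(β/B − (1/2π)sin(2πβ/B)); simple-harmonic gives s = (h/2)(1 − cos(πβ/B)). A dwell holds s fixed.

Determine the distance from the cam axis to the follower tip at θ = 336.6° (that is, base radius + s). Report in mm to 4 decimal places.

seg 1 [0°–106.1°] cycloidal, h=16: full span → s += 16 → s = 16.0000
seg 2 [106.1°–211.8°] uniform, h=20: full span → s += 20 → s = 36.0000
seg 3 [211.8°–236.2°] cycloidal, h=8: full span → s += 8 → s = 44.0000
seg 4 [236.2°–293.2°] simple-harmonic, h=-19: full span → s += -19 → s = 25.0000
seg 5 [293.2°–360°] cycloidal, h=30: θ=336.6° here. β=43.4, B=66.8. 30·(0.6497 − sin(2π·0.6497)/(2π)) = 23.3485 → s = 48.3485
radial distance = base radius + s = 43 + 48.3485 = 91.3485

91.3485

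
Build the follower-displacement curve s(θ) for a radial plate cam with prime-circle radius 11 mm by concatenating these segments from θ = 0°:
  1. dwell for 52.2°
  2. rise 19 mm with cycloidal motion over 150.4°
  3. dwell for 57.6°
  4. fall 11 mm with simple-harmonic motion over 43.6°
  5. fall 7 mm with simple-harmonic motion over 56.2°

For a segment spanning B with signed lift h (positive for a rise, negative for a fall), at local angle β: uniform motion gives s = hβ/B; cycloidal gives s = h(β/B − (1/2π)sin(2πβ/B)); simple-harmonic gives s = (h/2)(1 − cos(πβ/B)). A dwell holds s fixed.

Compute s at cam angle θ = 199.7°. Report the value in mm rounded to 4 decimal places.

seg 1 [0°–52.2°] dwell: s stays 0.0000
seg 2 [52.2°–202.6°] cycloidal, h=19: θ=199.7° here. β=147.5, B=150.4. 19·(0.9807 − sin(2π·0.9807)/(2π)) = 18.9991 → s = 18.9991

18.9991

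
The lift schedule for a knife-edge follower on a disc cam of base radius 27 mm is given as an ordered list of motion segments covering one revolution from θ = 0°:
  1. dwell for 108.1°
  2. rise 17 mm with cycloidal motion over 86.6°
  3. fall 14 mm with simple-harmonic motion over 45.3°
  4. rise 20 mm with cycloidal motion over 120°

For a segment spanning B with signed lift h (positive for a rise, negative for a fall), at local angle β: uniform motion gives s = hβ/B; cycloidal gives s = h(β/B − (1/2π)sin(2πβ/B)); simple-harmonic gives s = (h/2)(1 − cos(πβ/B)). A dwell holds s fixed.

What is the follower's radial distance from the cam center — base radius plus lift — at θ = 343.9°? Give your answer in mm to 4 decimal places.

seg 1 [0°–108.1°] dwell: s stays 0.0000
seg 2 [108.1°–194.7°] cycloidal, h=17: full span → s += 17 → s = 17.0000
seg 3 [194.7°–240°] simple-harmonic, h=-14: full span → s += -14 → s = 3.0000
seg 4 [240°–360°] cycloidal, h=20: θ=343.9° here. β=103.9, B=120. 20·(0.8658 − sin(2π·0.8658)/(2π)) = 19.6933 → s = 22.6933
radial distance = base radius + s = 27 + 22.6933 = 49.6933

49.6933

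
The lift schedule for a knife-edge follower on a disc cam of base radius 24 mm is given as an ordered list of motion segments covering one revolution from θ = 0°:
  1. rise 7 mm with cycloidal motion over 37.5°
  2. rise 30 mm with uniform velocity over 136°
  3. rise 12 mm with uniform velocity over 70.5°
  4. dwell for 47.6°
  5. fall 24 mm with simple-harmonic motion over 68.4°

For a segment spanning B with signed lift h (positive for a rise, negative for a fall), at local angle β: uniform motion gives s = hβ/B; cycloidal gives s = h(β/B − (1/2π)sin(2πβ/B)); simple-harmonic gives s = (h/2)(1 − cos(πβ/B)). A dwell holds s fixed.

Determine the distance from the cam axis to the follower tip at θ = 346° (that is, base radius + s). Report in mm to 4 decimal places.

seg 1 [0°–37.5°] cycloidal, h=7: full span → s += 7 → s = 7.0000
seg 2 [37.5°–173.5°] uniform, h=30: full span → s += 30 → s = 37.0000
seg 3 [173.5°–244°] uniform, h=12: full span → s += 12 → s = 49.0000
seg 4 [244°–291.6°] dwell: s stays 49.0000
seg 5 [291.6°–360°] simple-harmonic, h=-24: θ=346° here. β=54.4, B=68.4. -24/2·(1 − cos(π·0.7953)) = -21.6035 → s = 27.3965
radial distance = base radius + s = 24 + 27.3965 = 51.3965

51.3965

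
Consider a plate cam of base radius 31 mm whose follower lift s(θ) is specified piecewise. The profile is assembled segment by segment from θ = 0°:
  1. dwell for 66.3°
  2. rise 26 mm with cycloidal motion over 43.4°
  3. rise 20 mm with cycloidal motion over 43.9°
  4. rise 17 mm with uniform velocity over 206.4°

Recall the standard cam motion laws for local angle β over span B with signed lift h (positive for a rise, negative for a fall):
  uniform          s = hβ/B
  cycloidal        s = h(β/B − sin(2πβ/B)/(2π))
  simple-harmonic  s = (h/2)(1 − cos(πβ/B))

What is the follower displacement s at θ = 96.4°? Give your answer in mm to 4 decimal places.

seg 1 [0°–66.3°] dwell: s stays 0.0000
seg 2 [66.3°–109.7°] cycloidal, h=26: θ=96.4° here. β=30.1, B=43.4. 26·(0.6935 − sin(2π·0.6935)/(2π)) = 21.9127 → s = 21.9127

21.9127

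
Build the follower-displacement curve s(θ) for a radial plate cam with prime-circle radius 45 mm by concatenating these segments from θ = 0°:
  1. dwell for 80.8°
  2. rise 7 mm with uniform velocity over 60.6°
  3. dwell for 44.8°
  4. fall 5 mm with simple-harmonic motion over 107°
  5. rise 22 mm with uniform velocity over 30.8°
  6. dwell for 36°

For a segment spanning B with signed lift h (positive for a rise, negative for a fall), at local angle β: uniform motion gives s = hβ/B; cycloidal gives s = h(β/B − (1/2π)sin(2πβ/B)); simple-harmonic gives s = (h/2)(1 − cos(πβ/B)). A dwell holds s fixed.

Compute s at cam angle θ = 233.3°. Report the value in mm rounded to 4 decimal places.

seg 1 [0°–80.8°] dwell: s stays 0.0000
seg 2 [80.8°–141.4°] uniform, h=7: full span → s += 7 → s = 7.0000
seg 3 [141.4°–186.2°] dwell: s stays 7.0000
seg 4 [186.2°–293.2°] simple-harmonic, h=-5: θ=233.3° here. β=47.1, B=107. -5/2·(1 − cos(π·0.4402)) = -2.0330 → s = 4.9670

4.9670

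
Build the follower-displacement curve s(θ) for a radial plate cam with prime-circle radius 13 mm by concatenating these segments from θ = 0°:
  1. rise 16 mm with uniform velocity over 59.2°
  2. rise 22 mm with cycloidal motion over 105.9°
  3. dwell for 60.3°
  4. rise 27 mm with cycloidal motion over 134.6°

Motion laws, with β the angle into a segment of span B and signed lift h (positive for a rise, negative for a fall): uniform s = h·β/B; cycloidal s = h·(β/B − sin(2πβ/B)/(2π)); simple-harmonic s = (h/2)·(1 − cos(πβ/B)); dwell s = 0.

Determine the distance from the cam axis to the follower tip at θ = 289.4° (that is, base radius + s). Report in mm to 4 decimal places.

seg 1 [0°–59.2°] uniform, h=16: full span → s += 16 → s = 16.0000
seg 2 [59.2°–165.1°] cycloidal, h=22: full span → s += 22 → s = 38.0000
seg 3 [165.1°–225.4°] dwell: s stays 38.0000
seg 4 [225.4°–360°] cycloidal, h=27: θ=289.4° here. β=64, B=134.6. 27·(0.4755 − sin(2π·0.4755)/(2π)) = 12.1787 → s = 50.1787
radial distance = base radius + s = 13 + 50.1787 = 63.1787

63.1787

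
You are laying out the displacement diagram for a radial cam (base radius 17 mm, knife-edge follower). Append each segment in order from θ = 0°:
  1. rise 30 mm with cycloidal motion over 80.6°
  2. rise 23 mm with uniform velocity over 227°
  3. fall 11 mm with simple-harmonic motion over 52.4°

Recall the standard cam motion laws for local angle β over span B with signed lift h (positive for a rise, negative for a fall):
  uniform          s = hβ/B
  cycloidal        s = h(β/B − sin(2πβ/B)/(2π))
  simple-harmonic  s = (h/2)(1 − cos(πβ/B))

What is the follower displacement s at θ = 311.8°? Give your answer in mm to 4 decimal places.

seg 1 [0°–80.6°] cycloidal, h=30: full span → s += 30 → s = 30.0000
seg 2 [80.6°–307.6°] uniform, h=23: full span → s += 23 → s = 53.0000
seg 3 [307.6°–360°] simple-harmonic, h=-11: θ=311.8° here. β=4.2, B=52.4. -11/2·(1 − cos(π·0.0802)) = -0.1734 → s = 52.8266

52.8266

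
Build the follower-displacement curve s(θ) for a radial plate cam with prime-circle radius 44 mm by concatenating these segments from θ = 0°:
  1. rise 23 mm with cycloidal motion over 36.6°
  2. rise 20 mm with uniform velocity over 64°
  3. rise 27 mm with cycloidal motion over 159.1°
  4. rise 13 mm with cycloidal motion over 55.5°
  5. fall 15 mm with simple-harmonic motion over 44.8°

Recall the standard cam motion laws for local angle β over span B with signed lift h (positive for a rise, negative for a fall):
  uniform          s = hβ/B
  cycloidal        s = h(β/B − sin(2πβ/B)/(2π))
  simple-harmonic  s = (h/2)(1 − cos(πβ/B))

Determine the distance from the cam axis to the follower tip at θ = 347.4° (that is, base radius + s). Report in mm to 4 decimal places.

seg 1 [0°–36.6°] cycloidal, h=23: full span → s += 23 → s = 23.0000
seg 2 [36.6°–100.6°] uniform, h=20: full span → s += 20 → s = 43.0000
seg 3 [100.6°–259.7°] cycloidal, h=27: full span → s += 27 → s = 70.0000
seg 4 [259.7°–315.2°] cycloidal, h=13: full span → s += 13 → s = 83.0000
seg 5 [315.2°–360°] simple-harmonic, h=-15: θ=347.4° here. β=32.2, B=44.8. -15/2·(1 − cos(π·0.7187)) = -12.2579 → s = 70.7421
radial distance = base radius + s = 44 + 70.7421 = 114.7421

114.7421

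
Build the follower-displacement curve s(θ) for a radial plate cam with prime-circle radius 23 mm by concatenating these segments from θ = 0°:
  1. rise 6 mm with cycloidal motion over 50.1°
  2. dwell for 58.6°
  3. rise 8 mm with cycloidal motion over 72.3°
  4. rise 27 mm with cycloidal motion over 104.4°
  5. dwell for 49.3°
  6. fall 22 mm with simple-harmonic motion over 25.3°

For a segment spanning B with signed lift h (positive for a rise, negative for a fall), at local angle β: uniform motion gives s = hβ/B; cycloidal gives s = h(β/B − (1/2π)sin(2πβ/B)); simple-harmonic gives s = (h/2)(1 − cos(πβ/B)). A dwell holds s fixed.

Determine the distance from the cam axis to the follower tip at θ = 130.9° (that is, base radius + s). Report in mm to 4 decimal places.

seg 1 [0°–50.1°] cycloidal, h=6: full span → s += 6 → s = 6.0000
seg 2 [50.1°–108.7°] dwell: s stays 6.0000
seg 3 [108.7°–181°] cycloidal, h=8: θ=130.9° here. β=22.2, B=72.3. 8·(0.3071 − sin(2π·0.3071)/(2π)) = 1.2641 → s = 7.2641
radial distance = base radius + s = 23 + 7.2641 = 30.2641

30.2641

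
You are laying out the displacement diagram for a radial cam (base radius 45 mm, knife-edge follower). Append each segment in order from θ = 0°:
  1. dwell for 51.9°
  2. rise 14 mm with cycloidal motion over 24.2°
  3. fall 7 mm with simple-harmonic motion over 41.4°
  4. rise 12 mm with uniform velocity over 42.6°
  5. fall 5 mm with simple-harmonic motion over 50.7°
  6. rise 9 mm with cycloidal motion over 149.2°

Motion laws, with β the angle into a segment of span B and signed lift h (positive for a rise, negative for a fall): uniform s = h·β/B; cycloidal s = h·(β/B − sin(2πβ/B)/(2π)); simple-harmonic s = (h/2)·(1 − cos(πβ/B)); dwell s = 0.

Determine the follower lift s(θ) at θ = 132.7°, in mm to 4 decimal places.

seg 1 [0°–51.9°] dwell: s stays 0.0000
seg 2 [51.9°–76.1°] cycloidal, h=14: full span → s += 14 → s = 14.0000
seg 3 [76.1°–117.5°] simple-harmonic, h=-7: full span → s += -7 → s = 7.0000
seg 4 [117.5°–160.1°] uniform, h=12: θ=132.7° here. β=15.2, B=42.6. 12·15.2/42.6 = 4.2817 → s = 11.2817

11.2817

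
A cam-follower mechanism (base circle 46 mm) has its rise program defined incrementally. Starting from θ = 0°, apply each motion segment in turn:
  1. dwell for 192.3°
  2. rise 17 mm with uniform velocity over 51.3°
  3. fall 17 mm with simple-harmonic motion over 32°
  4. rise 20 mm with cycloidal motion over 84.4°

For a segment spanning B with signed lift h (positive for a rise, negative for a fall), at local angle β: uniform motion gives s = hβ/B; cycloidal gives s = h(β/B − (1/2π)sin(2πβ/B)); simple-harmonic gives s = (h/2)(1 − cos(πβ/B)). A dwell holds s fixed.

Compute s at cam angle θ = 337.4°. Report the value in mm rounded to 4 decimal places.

seg 1 [0°–192.3°] dwell: s stays 0.0000
seg 2 [192.3°–243.6°] uniform, h=17: full span → s += 17 → s = 17.0000
seg 3 [243.6°–275.6°] simple-harmonic, h=-17: full span → s += -17 → s = 0.0000
seg 4 [275.6°–360°] cycloidal, h=20: θ=337.4° here. β=61.8, B=84.4. 20·(0.7322 − sin(2π·0.7322)/(2π)) = 17.8078 → s = 17.8078

17.8078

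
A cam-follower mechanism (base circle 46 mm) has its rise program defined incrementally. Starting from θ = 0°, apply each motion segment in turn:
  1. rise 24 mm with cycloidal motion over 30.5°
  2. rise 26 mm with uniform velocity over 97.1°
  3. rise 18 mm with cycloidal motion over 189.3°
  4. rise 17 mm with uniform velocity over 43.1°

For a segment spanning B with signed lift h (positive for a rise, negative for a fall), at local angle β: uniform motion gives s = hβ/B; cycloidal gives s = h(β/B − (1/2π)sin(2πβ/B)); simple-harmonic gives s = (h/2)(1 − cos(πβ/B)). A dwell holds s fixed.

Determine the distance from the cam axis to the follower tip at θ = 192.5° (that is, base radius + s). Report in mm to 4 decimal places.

seg 1 [0°–30.5°] cycloidal, h=24: full span → s += 24 → s = 24.0000
seg 2 [30.5°–127.6°] uniform, h=26: full span → s += 26 → s = 50.0000
seg 3 [127.6°–316.9°] cycloidal, h=18: θ=192.5° here. β=64.9, B=189.3. 18·(0.3428 − sin(2π·0.3428)/(2π)) = 3.7801 → s = 53.7801
radial distance = base radius + s = 46 + 53.7801 = 99.7801

99.7801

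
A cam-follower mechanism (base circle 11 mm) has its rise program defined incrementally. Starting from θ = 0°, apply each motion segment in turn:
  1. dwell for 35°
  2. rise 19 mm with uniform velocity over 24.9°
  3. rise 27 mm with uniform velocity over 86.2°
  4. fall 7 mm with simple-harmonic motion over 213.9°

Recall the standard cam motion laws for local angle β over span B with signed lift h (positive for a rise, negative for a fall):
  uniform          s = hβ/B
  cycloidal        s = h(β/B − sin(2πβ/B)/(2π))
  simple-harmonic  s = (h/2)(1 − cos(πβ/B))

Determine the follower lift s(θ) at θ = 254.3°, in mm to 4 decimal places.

seg 1 [0°–35°] dwell: s stays 0.0000
seg 2 [35°–59.9°] uniform, h=19: full span → s += 19 → s = 19.0000
seg 3 [59.9°–146.1°] uniform, h=27: full span → s += 27 → s = 46.0000
seg 4 [146.1°–360°] simple-harmonic, h=-7: θ=254.3° here. β=108.2, B=213.9. -7/2·(1 − cos(π·0.5058)) = -3.5643 → s = 42.4357

42.4357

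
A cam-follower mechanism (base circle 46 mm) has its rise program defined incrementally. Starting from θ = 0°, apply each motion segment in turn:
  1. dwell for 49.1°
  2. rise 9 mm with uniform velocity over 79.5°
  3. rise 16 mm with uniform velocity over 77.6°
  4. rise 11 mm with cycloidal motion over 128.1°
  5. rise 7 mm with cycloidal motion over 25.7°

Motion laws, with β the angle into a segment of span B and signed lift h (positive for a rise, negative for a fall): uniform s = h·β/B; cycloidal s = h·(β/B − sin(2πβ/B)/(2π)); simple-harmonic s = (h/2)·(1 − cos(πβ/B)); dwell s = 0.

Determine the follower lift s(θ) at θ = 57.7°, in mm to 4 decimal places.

seg 1 [0°–49.1°] dwell: s stays 0.0000
seg 2 [49.1°–128.6°] uniform, h=9: θ=57.7° here. β=8.6, B=79.5. 9·8.6/79.5 = 0.9736 → s = 0.9736

0.9736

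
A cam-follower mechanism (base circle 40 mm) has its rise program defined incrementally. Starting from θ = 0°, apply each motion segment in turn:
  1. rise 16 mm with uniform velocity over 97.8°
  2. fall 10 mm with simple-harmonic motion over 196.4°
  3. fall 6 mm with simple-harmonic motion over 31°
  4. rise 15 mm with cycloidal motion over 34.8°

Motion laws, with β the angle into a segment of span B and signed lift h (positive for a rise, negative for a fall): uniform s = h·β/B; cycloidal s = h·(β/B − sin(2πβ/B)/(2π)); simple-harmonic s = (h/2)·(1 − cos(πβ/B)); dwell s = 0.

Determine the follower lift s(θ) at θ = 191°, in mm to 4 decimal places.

seg 1 [0°–97.8°] uniform, h=16: full span → s += 16 → s = 16.0000
seg 2 [97.8°–294.2°] simple-harmonic, h=-10: θ=191° here. β=93.2, B=196.4. -10/2·(1 − cos(π·0.4745)) = -4.6005 → s = 11.3995

11.3995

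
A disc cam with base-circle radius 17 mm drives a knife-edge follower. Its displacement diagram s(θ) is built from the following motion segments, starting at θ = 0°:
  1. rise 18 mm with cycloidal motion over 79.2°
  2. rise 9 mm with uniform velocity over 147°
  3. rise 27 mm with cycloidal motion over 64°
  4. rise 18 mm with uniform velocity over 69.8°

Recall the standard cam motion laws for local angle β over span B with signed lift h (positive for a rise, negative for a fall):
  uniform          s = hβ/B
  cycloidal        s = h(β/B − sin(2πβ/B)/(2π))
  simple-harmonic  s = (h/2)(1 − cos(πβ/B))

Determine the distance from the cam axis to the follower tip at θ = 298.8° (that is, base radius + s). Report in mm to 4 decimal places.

seg 1 [0°–79.2°] cycloidal, h=18: full span → s += 18 → s = 18.0000
seg 2 [79.2°–226.2°] uniform, h=9: full span → s += 9 → s = 27.0000
seg 3 [226.2°–290.2°] cycloidal, h=27: full span → s += 27 → s = 54.0000
seg 4 [290.2°–360°] uniform, h=18: θ=298.8° here. β=8.6, B=69.8. 18·8.6/69.8 = 2.2178 → s = 56.2178
radial distance = base radius + s = 17 + 56.2178 = 73.2178

73.2178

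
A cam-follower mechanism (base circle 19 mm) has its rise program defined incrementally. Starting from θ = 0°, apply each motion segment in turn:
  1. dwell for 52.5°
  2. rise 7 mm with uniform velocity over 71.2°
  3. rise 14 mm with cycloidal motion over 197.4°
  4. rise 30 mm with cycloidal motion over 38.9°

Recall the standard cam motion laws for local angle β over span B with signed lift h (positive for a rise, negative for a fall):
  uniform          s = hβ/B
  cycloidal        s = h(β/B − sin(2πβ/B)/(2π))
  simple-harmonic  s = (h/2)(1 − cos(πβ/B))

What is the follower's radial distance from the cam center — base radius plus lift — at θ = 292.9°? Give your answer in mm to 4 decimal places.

seg 1 [0°–52.5°] dwell: s stays 0.0000
seg 2 [52.5°–123.7°] uniform, h=7: full span → s += 7 → s = 7.0000
seg 3 [123.7°–321.1°] cycloidal, h=14: θ=292.9° here. β=169.2, B=197.4. 14·(0.8571 − sin(2π·0.8571)/(2π)) = 13.7421 → s = 20.7421
radial distance = base radius + s = 19 + 20.7421 = 39.7421

39.7421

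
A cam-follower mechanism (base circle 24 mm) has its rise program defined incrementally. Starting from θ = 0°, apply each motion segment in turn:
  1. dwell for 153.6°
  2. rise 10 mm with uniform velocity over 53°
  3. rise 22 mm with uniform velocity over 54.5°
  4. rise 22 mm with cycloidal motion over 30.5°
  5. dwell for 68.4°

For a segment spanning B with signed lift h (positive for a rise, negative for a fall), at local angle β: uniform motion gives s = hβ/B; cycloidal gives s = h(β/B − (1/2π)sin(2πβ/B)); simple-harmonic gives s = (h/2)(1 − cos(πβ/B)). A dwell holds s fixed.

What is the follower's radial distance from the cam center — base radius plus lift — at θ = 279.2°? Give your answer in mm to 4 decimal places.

seg 1 [0°–153.6°] dwell: s stays 0.0000
seg 2 [153.6°–206.6°] uniform, h=10: full span → s += 10 → s = 10.0000
seg 3 [206.6°–261.1°] uniform, h=22: full span → s += 22 → s = 32.0000
seg 4 [261.1°–291.6°] cycloidal, h=22: θ=279.2° here. β=18.1, B=30.5. 22·(0.5934 − sin(2π·0.5934)/(2π)) = 14.9954 → s = 46.9954
radial distance = base radius + s = 24 + 46.9954 = 70.9954

70.9954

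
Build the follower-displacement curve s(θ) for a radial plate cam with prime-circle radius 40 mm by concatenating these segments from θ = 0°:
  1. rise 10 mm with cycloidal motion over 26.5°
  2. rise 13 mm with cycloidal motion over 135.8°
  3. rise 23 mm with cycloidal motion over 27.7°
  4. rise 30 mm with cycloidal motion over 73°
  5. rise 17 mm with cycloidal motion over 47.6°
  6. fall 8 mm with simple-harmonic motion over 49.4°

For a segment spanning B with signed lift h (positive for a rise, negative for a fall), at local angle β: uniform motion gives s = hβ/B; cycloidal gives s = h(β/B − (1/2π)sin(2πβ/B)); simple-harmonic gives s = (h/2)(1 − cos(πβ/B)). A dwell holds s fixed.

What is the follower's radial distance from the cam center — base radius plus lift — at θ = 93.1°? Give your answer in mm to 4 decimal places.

seg 1 [0°–26.5°] cycloidal, h=10: full span → s += 10 → s = 10.0000
seg 2 [26.5°–162.3°] cycloidal, h=13: θ=93.1° here. β=66.6, B=135.8. 13·(0.4904 − sin(2π·0.4904)/(2π)) = 6.2512 → s = 16.2512
radial distance = base radius + s = 40 + 16.2512 = 56.2512

56.2512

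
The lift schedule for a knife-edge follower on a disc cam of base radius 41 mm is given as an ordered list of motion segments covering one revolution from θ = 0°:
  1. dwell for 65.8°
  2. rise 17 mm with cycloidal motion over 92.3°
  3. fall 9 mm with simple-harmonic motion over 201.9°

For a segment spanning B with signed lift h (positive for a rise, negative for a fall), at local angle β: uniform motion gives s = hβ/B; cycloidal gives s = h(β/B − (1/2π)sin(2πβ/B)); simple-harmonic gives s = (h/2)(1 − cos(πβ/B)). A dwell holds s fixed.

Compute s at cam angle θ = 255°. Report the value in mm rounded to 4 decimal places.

seg 1 [0°–65.8°] dwell: s stays 0.0000
seg 2 [65.8°–158.1°] cycloidal, h=17: full span → s += 17 → s = 17.0000
seg 3 [158.1°–360°] simple-harmonic, h=-9: θ=255° here. β=96.9, B=201.9. -9/2·(1 − cos(π·0.4799)) = -4.2166 → s = 12.7834

12.7834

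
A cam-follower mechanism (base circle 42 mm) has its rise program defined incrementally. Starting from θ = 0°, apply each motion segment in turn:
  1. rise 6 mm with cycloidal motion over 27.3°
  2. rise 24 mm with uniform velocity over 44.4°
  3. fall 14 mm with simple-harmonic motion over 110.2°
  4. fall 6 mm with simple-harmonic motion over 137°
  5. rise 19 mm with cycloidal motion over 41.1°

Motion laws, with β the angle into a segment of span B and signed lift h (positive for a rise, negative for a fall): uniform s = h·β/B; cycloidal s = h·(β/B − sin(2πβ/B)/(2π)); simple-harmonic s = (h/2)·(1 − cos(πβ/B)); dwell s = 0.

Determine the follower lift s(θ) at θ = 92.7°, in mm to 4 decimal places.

seg 1 [0°–27.3°] cycloidal, h=6: full span → s += 6 → s = 6.0000
seg 2 [27.3°–71.7°] uniform, h=24: full span → s += 24 → s = 30.0000
seg 3 [71.7°–181.9°] simple-harmonic, h=-14: θ=92.7° here. β=21, B=110.2. -14/2·(1 − cos(π·0.1906)) = -1.2174 → s = 28.7826

28.7826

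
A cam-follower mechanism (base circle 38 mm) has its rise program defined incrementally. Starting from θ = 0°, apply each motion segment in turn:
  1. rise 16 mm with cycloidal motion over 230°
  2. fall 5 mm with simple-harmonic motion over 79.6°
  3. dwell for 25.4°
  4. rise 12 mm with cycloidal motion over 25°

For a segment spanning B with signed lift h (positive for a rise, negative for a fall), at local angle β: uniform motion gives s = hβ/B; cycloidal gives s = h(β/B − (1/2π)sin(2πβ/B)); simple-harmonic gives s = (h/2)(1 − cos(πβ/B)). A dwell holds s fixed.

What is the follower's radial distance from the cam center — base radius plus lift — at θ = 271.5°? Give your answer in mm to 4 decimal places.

seg 1 [0°–230°] cycloidal, h=16: full span → s += 16 → s = 16.0000
seg 2 [230°–309.6°] simple-harmonic, h=-5: θ=271.5° here. β=41.5, B=79.6. -5/2·(1 − cos(π·0.5214)) = -2.6676 → s = 13.3324
radial distance = base radius + s = 38 + 13.3324 = 51.3324

51.3324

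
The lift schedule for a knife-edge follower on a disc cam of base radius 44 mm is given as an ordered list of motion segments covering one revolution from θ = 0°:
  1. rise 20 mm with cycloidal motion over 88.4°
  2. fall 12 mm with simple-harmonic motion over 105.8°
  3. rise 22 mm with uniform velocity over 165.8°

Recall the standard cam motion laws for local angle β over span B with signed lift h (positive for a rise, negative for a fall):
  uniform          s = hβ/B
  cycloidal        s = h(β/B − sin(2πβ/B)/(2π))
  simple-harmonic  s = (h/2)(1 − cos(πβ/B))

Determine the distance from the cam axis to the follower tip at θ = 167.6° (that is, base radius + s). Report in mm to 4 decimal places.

seg 1 [0°–88.4°] cycloidal, h=20: full span → s += 20 → s = 20.0000
seg 2 [88.4°–194.2°] simple-harmonic, h=-12: θ=167.6° here. β=79.2, B=105.8. -12/2·(1 − cos(π·0.7486)) = -10.2237 → s = 9.7763
radial distance = base radius + s = 44 + 9.7763 = 53.7763

53.7763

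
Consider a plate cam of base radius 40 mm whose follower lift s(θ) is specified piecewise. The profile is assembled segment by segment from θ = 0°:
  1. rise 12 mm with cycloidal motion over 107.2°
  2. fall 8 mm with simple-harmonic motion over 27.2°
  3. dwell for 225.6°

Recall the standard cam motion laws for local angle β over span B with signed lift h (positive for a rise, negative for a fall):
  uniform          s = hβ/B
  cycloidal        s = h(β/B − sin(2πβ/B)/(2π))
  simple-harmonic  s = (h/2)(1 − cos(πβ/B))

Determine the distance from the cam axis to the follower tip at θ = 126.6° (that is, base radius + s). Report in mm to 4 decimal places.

seg 1 [0°–107.2°] cycloidal, h=12: full span → s += 12 → s = 12.0000
seg 2 [107.2°–134.4°] simple-harmonic, h=-8: θ=126.6° here. β=19.4, B=27.2. -8/2·(1 − cos(π·0.7132)) = -6.4836 → s = 5.5164
radial distance = base radius + s = 40 + 5.5164 = 45.5164

45.5164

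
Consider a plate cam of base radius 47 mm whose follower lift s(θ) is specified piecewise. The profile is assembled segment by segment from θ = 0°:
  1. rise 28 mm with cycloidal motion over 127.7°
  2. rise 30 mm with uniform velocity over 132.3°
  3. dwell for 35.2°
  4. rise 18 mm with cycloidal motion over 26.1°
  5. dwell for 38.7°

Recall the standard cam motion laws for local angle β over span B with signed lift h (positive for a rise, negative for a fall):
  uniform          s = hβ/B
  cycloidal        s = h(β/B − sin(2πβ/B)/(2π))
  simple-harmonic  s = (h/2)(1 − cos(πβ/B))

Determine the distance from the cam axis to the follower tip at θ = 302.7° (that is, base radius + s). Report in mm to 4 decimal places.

seg 1 [0°–127.7°] cycloidal, h=28: full span → s += 28 → s = 28.0000
seg 2 [127.7°–260°] uniform, h=30: full span → s += 30 → s = 58.0000
seg 3 [260°–295.2°] dwell: s stays 58.0000
seg 4 [295.2°–321.3°] cycloidal, h=18: θ=302.7° here. β=7.5, B=26.1. 18·(0.2874 − sin(2π·0.2874)/(2π)) = 2.3862 → s = 60.3862
radial distance = base radius + s = 47 + 60.3862 = 107.3862

107.3862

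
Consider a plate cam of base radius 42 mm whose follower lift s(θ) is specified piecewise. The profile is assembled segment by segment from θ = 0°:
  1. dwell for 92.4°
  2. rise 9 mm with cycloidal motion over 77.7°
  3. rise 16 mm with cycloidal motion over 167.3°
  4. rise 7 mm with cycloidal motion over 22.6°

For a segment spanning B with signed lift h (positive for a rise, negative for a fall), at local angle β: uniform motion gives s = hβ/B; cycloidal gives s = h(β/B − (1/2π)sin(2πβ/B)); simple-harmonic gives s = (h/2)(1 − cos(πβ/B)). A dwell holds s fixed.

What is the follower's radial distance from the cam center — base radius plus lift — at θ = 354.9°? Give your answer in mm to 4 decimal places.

seg 1 [0°–92.4°] dwell: s stays 0.0000
seg 2 [92.4°–170.1°] cycloidal, h=9: full span → s += 9 → s = 9.0000
seg 3 [170.1°–337.4°] cycloidal, h=16: full span → s += 16 → s = 25.0000
seg 4 [337.4°–360°] cycloidal, h=7: θ=354.9° here. β=17.5, B=22.6. 7·(0.7743 − sin(2π·0.7743)/(2π)) = 6.5214 → s = 31.5214
radial distance = base radius + s = 42 + 31.5214 = 73.5214

73.5214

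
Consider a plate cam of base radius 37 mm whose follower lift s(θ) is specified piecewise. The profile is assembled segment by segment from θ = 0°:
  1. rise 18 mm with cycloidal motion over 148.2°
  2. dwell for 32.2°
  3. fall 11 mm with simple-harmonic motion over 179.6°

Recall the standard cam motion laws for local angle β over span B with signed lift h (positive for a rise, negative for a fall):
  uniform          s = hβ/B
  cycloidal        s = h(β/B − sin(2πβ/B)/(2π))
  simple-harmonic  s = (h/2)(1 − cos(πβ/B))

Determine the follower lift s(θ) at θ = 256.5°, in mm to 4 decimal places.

seg 1 [0°–148.2°] cycloidal, h=18: full span → s += 18 → s = 18.0000
seg 2 [148.2°–180.4°] dwell: s stays 18.0000
seg 3 [180.4°–360°] simple-harmonic, h=-11: θ=256.5° here. β=76.1, B=179.6. -11/2·(1 − cos(π·0.4237)) = -4.1945 → s = 13.8055

13.8055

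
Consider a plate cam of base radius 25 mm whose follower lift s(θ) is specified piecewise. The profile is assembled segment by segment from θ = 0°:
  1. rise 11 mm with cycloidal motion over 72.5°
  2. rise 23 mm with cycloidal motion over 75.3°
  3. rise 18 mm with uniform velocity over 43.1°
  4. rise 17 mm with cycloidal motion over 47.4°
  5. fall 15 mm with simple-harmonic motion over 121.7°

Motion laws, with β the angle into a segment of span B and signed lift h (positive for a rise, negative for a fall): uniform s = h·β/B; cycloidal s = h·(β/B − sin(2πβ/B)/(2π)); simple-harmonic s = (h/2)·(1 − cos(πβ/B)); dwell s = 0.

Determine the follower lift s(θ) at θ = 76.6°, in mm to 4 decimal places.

seg 1 [0°–72.5°] cycloidal, h=11: full span → s += 11 → s = 11.0000
seg 2 [72.5°–147.8°] cycloidal, h=23: θ=76.6° here. β=4.1, B=75.3. 23·(0.0544 − sin(2π·0.0544)/(2π)) = 0.0243 → s = 11.0243

11.0243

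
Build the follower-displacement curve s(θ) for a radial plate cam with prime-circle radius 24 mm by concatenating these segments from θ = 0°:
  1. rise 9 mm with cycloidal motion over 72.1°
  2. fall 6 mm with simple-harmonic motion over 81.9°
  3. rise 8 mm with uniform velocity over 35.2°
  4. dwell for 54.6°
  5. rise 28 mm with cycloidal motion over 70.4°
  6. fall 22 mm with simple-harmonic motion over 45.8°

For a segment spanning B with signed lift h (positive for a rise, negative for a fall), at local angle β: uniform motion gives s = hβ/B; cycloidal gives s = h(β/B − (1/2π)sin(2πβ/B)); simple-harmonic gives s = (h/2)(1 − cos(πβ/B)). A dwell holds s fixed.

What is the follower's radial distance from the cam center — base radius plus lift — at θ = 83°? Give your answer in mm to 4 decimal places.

seg 1 [0°–72.1°] cycloidal, h=9: full span → s += 9 → s = 9.0000
seg 2 [72.1°–154°] simple-harmonic, h=-6: θ=83° here. β=10.9, B=81.9. -6/2·(1 − cos(π·0.1331)) = -0.2584 → s = 8.7416
radial distance = base radius + s = 24 + 8.7416 = 32.7416

32.7416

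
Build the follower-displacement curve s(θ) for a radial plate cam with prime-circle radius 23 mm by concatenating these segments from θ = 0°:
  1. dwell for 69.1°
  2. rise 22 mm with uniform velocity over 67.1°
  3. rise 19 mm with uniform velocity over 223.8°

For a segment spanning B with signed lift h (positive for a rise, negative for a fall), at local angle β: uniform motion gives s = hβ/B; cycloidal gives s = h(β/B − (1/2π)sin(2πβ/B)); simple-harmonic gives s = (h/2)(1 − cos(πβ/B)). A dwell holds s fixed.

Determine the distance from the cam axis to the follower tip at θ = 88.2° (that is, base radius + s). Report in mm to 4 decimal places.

seg 1 [0°–69.1°] dwell: s stays 0.0000
seg 2 [69.1°–136.2°] uniform, h=22: θ=88.2° here. β=19.1, B=67.1. 22·19.1/67.1 = 6.2623 → s = 6.2623
radial distance = base radius + s = 23 + 6.2623 = 29.2623

29.2623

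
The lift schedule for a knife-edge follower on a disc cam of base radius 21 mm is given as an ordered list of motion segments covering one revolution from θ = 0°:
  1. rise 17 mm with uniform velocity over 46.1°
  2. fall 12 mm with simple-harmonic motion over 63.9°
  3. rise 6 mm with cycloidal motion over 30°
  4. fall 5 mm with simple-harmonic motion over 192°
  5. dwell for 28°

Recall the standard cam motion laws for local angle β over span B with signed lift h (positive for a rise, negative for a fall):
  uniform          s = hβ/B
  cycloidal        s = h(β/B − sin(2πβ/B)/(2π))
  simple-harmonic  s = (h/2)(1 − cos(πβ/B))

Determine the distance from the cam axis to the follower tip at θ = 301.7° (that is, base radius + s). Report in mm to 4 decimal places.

seg 1 [0°–46.1°] uniform, h=17: full span → s += 17 → s = 17.0000
seg 2 [46.1°–110°] simple-harmonic, h=-12: full span → s += -12 → s = 5.0000
seg 3 [110°–140°] cycloidal, h=6: full span → s += 6 → s = 11.0000
seg 4 [140°–332°] simple-harmonic, h=-5: θ=301.7° here. β=161.7, B=192. -5/2·(1 − cos(π·0.8422)) = -4.6990 → s = 6.3010
radial distance = base radius + s = 21 + 6.3010 = 27.3010

27.3010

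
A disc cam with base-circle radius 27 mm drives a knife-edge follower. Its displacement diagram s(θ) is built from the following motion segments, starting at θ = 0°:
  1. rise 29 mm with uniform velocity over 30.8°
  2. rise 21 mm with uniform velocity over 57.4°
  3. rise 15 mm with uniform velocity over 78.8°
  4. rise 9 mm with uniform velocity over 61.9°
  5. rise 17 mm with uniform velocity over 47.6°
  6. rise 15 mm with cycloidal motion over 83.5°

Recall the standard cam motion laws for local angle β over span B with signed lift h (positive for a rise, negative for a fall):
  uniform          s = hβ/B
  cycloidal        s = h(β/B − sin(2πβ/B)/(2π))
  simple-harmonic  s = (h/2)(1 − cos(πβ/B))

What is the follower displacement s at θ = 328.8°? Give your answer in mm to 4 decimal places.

seg 1 [0°–30.8°] uniform, h=29: full span → s += 29 → s = 29.0000
seg 2 [30.8°–88.2°] uniform, h=21: full span → s += 21 → s = 50.0000
seg 3 [88.2°–167°] uniform, h=15: full span → s += 15 → s = 65.0000
seg 4 [167°–228.9°] uniform, h=9: full span → s += 9 → s = 74.0000
seg 5 [228.9°–276.5°] uniform, h=17: full span → s += 17 → s = 91.0000
seg 6 [276.5°–360°] cycloidal, h=15: θ=328.8° here. β=52.3, B=83.5. 15·(0.6263 − sin(2π·0.6263)/(2π)) = 11.0975 → s = 102.0975

102.0975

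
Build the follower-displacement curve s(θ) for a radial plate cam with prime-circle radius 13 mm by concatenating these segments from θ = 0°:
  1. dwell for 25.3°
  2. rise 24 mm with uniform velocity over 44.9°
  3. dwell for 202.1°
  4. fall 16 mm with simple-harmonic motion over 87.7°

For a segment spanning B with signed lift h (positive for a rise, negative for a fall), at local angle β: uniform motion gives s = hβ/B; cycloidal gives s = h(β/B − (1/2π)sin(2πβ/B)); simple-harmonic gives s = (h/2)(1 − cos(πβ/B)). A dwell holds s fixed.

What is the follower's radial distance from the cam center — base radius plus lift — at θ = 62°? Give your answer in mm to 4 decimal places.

seg 1 [0°–25.3°] dwell: s stays 0.0000
seg 2 [25.3°–70.2°] uniform, h=24: θ=62° here. β=36.7, B=44.9. 24·36.7/44.9 = 19.6169 → s = 19.6169
radial distance = base radius + s = 13 + 19.6169 = 32.6169

32.6169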